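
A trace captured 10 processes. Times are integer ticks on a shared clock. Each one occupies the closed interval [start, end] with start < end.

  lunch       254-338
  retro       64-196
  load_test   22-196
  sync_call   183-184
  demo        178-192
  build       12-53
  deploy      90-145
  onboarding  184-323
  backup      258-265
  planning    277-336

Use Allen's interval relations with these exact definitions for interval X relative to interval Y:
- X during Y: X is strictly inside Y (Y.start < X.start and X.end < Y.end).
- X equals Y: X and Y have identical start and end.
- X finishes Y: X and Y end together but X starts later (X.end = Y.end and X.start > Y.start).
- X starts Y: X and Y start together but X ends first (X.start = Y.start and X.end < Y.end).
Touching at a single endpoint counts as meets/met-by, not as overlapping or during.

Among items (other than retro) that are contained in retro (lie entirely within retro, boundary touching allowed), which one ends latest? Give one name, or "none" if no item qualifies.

Target retro = [64, 196].
backup [258, 265] → after → excluded.
build [12, 53] → before → excluded.
demo [178, 192] → during → candidate.
deploy [90, 145] → during → candidate.
load_test [22, 196] → finished-by → excluded.
lunch [254, 338] → after → excluded.
onboarding [184, 323] → overlapped-by → excluded.
planning [277, 336] → after → excluded.
sync_call [183, 184] → during → candidate.
Among candidates, latest end is 192 → demo.

demo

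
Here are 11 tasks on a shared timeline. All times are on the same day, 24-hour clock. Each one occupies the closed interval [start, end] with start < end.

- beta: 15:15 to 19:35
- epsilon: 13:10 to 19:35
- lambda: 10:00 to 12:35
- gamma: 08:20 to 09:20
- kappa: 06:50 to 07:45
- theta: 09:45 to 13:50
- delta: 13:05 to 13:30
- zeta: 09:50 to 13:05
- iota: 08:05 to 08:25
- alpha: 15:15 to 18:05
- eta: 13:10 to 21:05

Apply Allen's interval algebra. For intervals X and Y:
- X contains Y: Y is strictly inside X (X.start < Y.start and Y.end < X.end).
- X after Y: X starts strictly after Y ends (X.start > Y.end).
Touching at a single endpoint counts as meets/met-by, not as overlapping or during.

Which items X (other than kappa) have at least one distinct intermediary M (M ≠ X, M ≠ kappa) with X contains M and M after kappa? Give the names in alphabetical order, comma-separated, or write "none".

epsilon, eta, theta, zeta

Target kappa = [06:50, 07:45].
Intermediaries M with M after kappa: alpha, beta, delta, epsilon, eta, gamma, iota, lambda, theta, zeta.
Via alpha — items with X contains alpha: epsilon, eta.
Via beta — items with X contains beta: eta.
Via delta — items with X contains delta: theta.
Via epsilon — items with X contains epsilon: none.
Via eta — items with X contains eta: none.
Via gamma — items with X contains gamma: none.
Via iota — items with X contains iota: none.
Via lambda — items with X contains lambda: theta, zeta.
Via theta — items with X contains theta: none.
Via zeta — items with X contains zeta: theta.
Union: epsilon, eta, theta, zeta.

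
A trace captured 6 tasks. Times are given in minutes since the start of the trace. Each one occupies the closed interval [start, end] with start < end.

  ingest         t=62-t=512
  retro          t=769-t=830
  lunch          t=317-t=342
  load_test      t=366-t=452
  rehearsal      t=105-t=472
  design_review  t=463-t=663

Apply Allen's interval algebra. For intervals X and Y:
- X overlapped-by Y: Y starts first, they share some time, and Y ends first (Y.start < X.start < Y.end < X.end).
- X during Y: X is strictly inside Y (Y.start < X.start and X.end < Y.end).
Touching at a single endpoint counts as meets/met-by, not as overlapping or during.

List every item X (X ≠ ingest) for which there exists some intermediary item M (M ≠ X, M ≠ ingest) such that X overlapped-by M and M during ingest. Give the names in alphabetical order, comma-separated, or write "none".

design_review

Target ingest = [t=62, t=512].
Intermediaries M with M during ingest: load_test, lunch, rehearsal.
Via load_test — items with X overlapped-by load_test: none.
Via lunch — items with X overlapped-by lunch: none.
Via rehearsal — items with X overlapped-by rehearsal: design_review.
Union: design_review.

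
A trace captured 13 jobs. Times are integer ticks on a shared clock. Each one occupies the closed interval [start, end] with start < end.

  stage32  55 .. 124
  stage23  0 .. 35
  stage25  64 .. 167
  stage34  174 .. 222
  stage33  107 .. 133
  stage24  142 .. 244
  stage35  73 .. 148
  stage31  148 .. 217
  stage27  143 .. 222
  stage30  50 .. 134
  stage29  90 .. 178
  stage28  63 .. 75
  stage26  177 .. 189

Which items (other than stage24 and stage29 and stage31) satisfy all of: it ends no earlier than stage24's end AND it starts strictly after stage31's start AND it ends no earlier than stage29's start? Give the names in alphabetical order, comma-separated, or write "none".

Conditions: its end is no earlier than stage24's end (X.end >= 244) AND its start is strictly after stage31's start (X.start > 148) AND its end is no earlier than stage29's start (X.end >= 90).
stage23: end 35 >= 244? ✗; start 0 > 148? ✗; end 35 >= 90? ✗ → no.
stage25: end 167 >= 244? ✗; start 64 > 148? ✗; end 167 >= 90? ✓ → no.
stage26: end 189 >= 244? ✗; start 177 > 148? ✓; end 189 >= 90? ✓ → no.
stage27: end 222 >= 244? ✗; start 143 > 148? ✗; end 222 >= 90? ✓ → no.
stage28: end 75 >= 244? ✗; start 63 > 148? ✗; end 75 >= 90? ✗ → no.
stage30: end 134 >= 244? ✗; start 50 > 148? ✗; end 134 >= 90? ✓ → no.
stage32: end 124 >= 244? ✗; start 55 > 148? ✗; end 124 >= 90? ✓ → no.
stage33: end 133 >= 244? ✗; start 107 > 148? ✗; end 133 >= 90? ✓ → no.
stage34: end 222 >= 244? ✗; start 174 > 148? ✓; end 222 >= 90? ✓ → no.
stage35: end 148 >= 244? ✗; start 73 > 148? ✗; end 148 >= 90? ✓ → no.
Result: none.

none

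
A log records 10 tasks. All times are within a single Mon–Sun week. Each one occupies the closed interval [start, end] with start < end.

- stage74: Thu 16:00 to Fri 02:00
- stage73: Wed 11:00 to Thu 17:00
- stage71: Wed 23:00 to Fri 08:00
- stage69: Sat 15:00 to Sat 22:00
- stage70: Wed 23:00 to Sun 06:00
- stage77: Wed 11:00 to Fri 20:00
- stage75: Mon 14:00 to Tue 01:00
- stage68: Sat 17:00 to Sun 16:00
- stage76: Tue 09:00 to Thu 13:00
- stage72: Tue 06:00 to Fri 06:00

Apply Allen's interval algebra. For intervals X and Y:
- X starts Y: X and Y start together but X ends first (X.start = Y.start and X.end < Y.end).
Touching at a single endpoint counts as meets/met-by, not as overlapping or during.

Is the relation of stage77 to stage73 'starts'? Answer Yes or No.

stage77 = [Wed 11:00, Fri 20:00], stage73 = [Wed 11:00, Thu 17:00].
Actual relation of stage77 to stage73: started-by.
Asked whether 'starts' holds → No.

No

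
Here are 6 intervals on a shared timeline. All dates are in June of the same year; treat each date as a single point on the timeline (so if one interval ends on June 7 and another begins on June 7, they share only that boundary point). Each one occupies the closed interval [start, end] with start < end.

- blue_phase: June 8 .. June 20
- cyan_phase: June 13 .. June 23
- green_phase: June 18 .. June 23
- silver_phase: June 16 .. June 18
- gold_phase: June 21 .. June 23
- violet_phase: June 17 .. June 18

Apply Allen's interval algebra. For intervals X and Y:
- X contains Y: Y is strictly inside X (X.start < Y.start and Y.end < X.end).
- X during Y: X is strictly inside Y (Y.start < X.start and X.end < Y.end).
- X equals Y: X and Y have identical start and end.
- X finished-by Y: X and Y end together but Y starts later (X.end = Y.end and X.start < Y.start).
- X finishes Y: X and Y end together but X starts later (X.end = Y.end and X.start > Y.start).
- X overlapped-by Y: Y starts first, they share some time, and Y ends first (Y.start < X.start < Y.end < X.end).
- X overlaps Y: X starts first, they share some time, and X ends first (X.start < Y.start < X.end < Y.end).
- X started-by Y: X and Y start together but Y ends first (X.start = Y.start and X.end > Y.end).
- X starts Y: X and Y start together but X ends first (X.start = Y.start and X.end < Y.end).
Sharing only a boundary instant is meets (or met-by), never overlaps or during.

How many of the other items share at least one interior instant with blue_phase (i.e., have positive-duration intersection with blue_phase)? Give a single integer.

Target blue_phase = [June 8, June 20].
cyan_phase [June 13, June 23] → overlapped-by → counts.
gold_phase [June 21, June 23] → after → no.
green_phase [June 18, June 23] → overlapped-by → counts.
silver_phase [June 16, June 18] → during → counts.
violet_phase [June 17, June 18] → during → counts.
Total: 4.

4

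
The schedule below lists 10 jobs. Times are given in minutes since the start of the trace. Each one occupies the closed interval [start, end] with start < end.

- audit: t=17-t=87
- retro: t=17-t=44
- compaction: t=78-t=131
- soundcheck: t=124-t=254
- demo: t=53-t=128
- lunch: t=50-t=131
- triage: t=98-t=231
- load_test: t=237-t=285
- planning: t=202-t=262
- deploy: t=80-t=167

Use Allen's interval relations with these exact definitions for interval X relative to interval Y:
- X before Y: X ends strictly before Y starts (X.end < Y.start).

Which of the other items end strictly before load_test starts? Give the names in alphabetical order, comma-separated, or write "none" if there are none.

Target load_test = [t=237, t=285].
audit [t=17, t=87] → before → yes.
compaction [t=78, t=131] → before → yes.
demo [t=53, t=128] → before → yes.
deploy [t=80, t=167] → before → yes.
lunch [t=50, t=131] → before → yes.
planning [t=202, t=262] → overlaps → no.
retro [t=17, t=44] → before → yes.
soundcheck [t=124, t=254] → overlaps → no.
triage [t=98, t=231] → before → yes.
Result: audit, compaction, demo, deploy, lunch, retro, triage.

audit, compaction, demo, deploy, lunch, retro, triage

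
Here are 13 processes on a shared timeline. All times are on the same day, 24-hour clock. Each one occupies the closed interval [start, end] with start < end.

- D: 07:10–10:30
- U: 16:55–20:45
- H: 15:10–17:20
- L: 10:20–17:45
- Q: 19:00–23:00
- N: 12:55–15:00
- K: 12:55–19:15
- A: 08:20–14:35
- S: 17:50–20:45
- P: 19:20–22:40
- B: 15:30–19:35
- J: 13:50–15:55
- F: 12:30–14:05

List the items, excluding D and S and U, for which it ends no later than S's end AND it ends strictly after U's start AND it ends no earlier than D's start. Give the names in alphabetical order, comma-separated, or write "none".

Conditions: its end is no later than S's end (X.end <= 20:45) AND its end is strictly after U's start (X.end > 16:55) AND its end is no earlier than D's start (X.end >= 07:10).
A: end 14:35 <= 20:45? ✓; end 14:35 > 16:55? ✗; end 14:35 >= 07:10? ✓ → no.
B: end 19:35 <= 20:45? ✓; end 19:35 > 16:55? ✓; end 19:35 >= 07:10? ✓ → yes.
F: end 14:05 <= 20:45? ✓; end 14:05 > 16:55? ✗; end 14:05 >= 07:10? ✓ → no.
H: end 17:20 <= 20:45? ✓; end 17:20 > 16:55? ✓; end 17:20 >= 07:10? ✓ → yes.
J: end 15:55 <= 20:45? ✓; end 15:55 > 16:55? ✗; end 15:55 >= 07:10? ✓ → no.
K: end 19:15 <= 20:45? ✓; end 19:15 > 16:55? ✓; end 19:15 >= 07:10? ✓ → yes.
L: end 17:45 <= 20:45? ✓; end 17:45 > 16:55? ✓; end 17:45 >= 07:10? ✓ → yes.
N: end 15:00 <= 20:45? ✓; end 15:00 > 16:55? ✗; end 15:00 >= 07:10? ✓ → no.
P: end 22:40 <= 20:45? ✗; end 22:40 > 16:55? ✓; end 22:40 >= 07:10? ✓ → no.
Q: end 23:00 <= 20:45? ✗; end 23:00 > 16:55? ✓; end 23:00 >= 07:10? ✓ → no.
Result: B, H, K, L.

B, H, K, L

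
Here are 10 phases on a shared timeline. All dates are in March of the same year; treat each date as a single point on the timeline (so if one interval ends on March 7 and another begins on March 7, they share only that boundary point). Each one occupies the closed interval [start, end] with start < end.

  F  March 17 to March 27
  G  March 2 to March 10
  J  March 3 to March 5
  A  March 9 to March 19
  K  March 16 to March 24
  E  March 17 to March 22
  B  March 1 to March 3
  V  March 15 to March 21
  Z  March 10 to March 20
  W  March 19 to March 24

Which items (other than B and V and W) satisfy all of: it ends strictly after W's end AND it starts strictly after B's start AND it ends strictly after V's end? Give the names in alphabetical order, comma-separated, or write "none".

Conditions: its end is strictly after W's end (X.end > March 24) AND its start is strictly after B's start (X.start > March 1) AND its end is strictly after V's end (X.end > March 21).
A: end March 19 > March 24? ✗; start March 9 > March 1? ✓; end March 19 > March 21? ✗ → no.
E: end March 22 > March 24? ✗; start March 17 > March 1? ✓; end March 22 > March 21? ✓ → no.
F: end March 27 > March 24? ✓; start March 17 > March 1? ✓; end March 27 > March 21? ✓ → yes.
G: end March 10 > March 24? ✗; start March 2 > March 1? ✓; end March 10 > March 21? ✗ → no.
J: end March 5 > March 24? ✗; start March 3 > March 1? ✓; end March 5 > March 21? ✗ → no.
K: end March 24 > March 24? ✗; start March 16 > March 1? ✓; end March 24 > March 21? ✓ → no.
Z: end March 20 > March 24? ✗; start March 10 > March 1? ✓; end March 20 > March 21? ✗ → no.
Result: F.

F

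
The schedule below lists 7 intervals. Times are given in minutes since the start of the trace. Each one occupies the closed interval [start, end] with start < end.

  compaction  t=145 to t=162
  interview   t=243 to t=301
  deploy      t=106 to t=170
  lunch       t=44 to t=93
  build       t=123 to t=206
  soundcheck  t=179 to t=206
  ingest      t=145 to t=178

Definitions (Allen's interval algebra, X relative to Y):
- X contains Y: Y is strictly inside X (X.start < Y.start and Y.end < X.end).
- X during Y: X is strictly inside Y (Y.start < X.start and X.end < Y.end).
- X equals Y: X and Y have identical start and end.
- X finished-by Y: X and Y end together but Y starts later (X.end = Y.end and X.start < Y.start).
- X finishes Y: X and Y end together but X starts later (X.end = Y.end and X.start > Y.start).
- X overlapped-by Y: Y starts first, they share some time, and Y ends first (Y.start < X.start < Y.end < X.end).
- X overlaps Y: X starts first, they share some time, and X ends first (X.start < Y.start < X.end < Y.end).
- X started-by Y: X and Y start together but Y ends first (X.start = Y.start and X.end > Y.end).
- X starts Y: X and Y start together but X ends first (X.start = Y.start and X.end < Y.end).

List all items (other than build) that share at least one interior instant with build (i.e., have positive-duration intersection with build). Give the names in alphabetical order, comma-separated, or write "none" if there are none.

Target build = [t=123, t=206].
compaction [t=145, t=162] → during → yes.
deploy [t=106, t=170] → overlaps → yes.
ingest [t=145, t=178] → during → yes.
interview [t=243, t=301] → after → no.
lunch [t=44, t=93] → before → no.
soundcheck [t=179, t=206] → finishes → yes.
Result: compaction, deploy, ingest, soundcheck.

compaction, deploy, ingest, soundcheck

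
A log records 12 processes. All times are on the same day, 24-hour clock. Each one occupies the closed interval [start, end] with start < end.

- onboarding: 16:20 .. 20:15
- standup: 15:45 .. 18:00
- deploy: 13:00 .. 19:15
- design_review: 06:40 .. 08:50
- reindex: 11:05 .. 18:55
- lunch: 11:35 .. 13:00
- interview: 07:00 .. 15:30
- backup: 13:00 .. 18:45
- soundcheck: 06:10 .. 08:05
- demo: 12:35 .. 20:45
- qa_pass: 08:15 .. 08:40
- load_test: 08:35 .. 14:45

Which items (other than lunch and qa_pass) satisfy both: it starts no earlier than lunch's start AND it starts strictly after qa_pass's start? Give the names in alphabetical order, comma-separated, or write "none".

backup, demo, deploy, onboarding, standup

Conditions: its start is no earlier than lunch's start (X.start >= 11:35) AND its start is strictly after qa_pass's start (X.start > 08:15).
backup: start 13:00 >= 11:35? ✓; start 13:00 > 08:15? ✓ → yes.
demo: start 12:35 >= 11:35? ✓; start 12:35 > 08:15? ✓ → yes.
deploy: start 13:00 >= 11:35? ✓; start 13:00 > 08:15? ✓ → yes.
design_review: start 06:40 >= 11:35? ✗; start 06:40 > 08:15? ✗ → no.
interview: start 07:00 >= 11:35? ✗; start 07:00 > 08:15? ✗ → no.
load_test: start 08:35 >= 11:35? ✗; start 08:35 > 08:15? ✓ → no.
onboarding: start 16:20 >= 11:35? ✓; start 16:20 > 08:15? ✓ → yes.
reindex: start 11:05 >= 11:35? ✗; start 11:05 > 08:15? ✓ → no.
soundcheck: start 06:10 >= 11:35? ✗; start 06:10 > 08:15? ✗ → no.
standup: start 15:45 >= 11:35? ✓; start 15:45 > 08:15? ✓ → yes.
Result: backup, demo, deploy, onboarding, standup.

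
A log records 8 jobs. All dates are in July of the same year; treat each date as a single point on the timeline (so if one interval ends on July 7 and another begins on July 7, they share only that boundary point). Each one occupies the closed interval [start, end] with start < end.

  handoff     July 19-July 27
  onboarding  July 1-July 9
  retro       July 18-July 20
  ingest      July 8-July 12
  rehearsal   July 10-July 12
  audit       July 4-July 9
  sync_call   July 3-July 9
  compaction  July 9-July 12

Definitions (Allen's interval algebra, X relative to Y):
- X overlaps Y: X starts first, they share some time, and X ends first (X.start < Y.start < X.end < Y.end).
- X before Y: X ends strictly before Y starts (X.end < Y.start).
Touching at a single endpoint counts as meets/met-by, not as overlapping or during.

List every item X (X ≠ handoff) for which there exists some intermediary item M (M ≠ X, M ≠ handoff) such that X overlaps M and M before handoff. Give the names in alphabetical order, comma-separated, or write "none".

Target handoff = [July 19, July 27].
Intermediaries M with M before handoff: audit, compaction, ingest, onboarding, rehearsal, sync_call.
Via audit — items with X overlaps audit: none.
Via compaction — items with X overlaps compaction: none.
Via ingest — items with X overlaps ingest: audit, onboarding, sync_call.
Via onboarding — items with X overlaps onboarding: none.
Via rehearsal — items with X overlaps rehearsal: none.
Via sync_call — items with X overlaps sync_call: none.
Union: audit, onboarding, sync_call.

audit, onboarding, sync_call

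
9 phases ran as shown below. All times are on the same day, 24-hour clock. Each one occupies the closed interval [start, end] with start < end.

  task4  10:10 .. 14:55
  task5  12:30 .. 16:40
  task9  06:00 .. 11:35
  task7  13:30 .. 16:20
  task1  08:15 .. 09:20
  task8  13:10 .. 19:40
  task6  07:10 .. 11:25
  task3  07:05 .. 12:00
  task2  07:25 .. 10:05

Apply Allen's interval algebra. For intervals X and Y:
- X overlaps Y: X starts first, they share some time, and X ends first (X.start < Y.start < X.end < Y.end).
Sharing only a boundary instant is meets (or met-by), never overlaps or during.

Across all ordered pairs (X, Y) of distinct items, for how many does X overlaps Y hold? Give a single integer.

Checking all 72 ordered pairs for relation 'overlaps'; matching pairs in alphabetical order:
(task3, task4): task3 overlaps task4 ✓
(task4, task5): task4 overlaps task5 ✓
(task4, task7): task4 overlaps task7 ✓
(task4, task8): task4 overlaps task8 ✓
(task5, task8): task5 overlaps task8 ✓
(task6, task4): task6 overlaps task4 ✓
(task9, task3): task9 overlaps task3 ✓
(task9, task4): task9 overlaps task4 ✓
Count: 8.

8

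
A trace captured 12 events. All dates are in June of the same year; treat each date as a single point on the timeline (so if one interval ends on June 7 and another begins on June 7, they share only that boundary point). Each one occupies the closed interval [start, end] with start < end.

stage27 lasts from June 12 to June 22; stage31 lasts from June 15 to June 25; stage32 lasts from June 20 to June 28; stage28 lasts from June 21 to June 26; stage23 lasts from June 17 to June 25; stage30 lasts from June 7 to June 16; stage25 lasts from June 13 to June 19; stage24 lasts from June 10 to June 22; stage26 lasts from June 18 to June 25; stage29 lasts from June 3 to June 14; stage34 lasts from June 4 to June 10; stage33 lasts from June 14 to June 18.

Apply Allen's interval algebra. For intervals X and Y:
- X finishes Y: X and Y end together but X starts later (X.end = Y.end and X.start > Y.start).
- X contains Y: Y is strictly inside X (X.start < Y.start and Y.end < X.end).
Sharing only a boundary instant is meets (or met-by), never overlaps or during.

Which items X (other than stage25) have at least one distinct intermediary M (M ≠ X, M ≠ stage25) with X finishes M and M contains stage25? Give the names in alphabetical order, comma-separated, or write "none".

Target stage25 = [June 13, June 19].
Intermediaries M with M contains stage25: stage24, stage27.
Via stage24 — items with X finishes stage24: stage27.
Via stage27 — items with X finishes stage27: none.
Union: stage27.

stage27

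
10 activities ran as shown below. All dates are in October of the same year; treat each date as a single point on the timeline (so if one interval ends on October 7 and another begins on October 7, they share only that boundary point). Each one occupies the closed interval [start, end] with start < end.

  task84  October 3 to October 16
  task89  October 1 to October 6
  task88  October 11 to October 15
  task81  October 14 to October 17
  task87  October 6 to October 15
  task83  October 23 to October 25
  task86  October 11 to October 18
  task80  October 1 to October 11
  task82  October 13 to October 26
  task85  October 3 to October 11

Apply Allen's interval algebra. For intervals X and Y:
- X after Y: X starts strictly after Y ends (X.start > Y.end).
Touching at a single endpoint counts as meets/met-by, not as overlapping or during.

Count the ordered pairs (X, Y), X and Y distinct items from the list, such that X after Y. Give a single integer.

16

Checking all 90 ordered pairs for relation 'after'; matching pairs in alphabetical order:
(task81, task80): task81 after task80 ✓
(task81, task85): task81 after task85 ✓
(task81, task89): task81 after task89 ✓
(task82, task80): task82 after task80 ✓
(task82, task85): task82 after task85 ✓
(task82, task89): task82 after task89 ✓
(task83, task80): task83 after task80 ✓
(task83, task81): task83 after task81 ✓
(task83, task84): task83 after task84 ✓
(task83, task85): task83 after task85 ✓
(task83, task86): task83 after task86 ✓
(task83, task87): task83 after task87 ✓
(task83, task88): task83 after task88 ✓
(task83, task89): task83 after task89 ✓
(task86, task89): task86 after task89 ✓
(task88, task89): task88 after task89 ✓
Count: 16.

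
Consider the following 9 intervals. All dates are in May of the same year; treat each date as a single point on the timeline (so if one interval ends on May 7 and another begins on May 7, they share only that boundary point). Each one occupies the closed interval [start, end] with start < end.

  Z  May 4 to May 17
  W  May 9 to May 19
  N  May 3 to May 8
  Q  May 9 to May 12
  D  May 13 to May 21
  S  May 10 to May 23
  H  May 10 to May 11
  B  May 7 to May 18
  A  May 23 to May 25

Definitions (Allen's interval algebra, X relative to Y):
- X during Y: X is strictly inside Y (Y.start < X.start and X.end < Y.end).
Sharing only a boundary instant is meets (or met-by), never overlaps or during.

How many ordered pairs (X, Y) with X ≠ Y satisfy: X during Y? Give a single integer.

Checking all 72 ordered pairs for relation 'during'; matching pairs in alphabetical order:
(D, S): D during S ✓
(H, B): H during B ✓
(H, Q): H during Q ✓
(H, W): H during W ✓
(H, Z): H during Z ✓
(Q, B): Q during B ✓
(Q, Z): Q during Z ✓
Count: 7.

7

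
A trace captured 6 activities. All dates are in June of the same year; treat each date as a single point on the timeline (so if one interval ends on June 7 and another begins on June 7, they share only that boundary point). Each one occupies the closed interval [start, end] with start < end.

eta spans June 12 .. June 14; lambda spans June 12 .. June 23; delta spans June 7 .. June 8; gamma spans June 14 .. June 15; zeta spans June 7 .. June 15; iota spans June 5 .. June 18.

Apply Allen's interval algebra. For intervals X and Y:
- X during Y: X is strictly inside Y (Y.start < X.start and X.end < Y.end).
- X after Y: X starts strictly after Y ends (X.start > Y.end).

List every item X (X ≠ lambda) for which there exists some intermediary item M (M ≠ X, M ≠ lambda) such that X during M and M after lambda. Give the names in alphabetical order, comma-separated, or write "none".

none

Target lambda = [June 12, June 23].
Intermediaries M with M after lambda: none.
Union: none.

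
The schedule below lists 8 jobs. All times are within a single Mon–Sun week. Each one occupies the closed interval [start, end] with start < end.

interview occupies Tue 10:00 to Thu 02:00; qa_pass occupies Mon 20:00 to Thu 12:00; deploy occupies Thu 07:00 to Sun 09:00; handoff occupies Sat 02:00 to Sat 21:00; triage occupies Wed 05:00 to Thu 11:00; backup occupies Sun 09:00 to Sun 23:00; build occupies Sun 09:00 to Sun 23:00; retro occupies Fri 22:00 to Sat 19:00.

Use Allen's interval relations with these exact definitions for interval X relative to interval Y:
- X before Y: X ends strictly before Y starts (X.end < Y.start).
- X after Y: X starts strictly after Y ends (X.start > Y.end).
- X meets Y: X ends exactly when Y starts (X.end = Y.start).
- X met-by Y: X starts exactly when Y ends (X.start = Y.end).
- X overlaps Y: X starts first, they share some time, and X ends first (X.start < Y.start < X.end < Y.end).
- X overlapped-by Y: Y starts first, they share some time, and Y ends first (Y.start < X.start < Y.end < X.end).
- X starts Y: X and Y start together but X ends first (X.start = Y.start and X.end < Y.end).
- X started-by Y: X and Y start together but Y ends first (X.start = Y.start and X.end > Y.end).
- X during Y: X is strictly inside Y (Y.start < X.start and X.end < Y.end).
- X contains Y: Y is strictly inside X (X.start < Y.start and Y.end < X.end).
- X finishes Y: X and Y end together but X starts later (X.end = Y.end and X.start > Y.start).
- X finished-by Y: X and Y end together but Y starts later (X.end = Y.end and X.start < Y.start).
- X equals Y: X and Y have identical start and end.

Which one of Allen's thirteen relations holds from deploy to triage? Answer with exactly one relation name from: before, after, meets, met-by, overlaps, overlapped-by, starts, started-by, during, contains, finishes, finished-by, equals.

deploy = [Thu 07:00, Sun 09:00]; triage = [Wed 05:00, Thu 11:00].
Compare endpoints: deploy.start > triage.start, deploy.start < triage.end, deploy.end > triage.start, deploy.end > triage.end.
That pattern is 'overlapped-by'.

overlapped-by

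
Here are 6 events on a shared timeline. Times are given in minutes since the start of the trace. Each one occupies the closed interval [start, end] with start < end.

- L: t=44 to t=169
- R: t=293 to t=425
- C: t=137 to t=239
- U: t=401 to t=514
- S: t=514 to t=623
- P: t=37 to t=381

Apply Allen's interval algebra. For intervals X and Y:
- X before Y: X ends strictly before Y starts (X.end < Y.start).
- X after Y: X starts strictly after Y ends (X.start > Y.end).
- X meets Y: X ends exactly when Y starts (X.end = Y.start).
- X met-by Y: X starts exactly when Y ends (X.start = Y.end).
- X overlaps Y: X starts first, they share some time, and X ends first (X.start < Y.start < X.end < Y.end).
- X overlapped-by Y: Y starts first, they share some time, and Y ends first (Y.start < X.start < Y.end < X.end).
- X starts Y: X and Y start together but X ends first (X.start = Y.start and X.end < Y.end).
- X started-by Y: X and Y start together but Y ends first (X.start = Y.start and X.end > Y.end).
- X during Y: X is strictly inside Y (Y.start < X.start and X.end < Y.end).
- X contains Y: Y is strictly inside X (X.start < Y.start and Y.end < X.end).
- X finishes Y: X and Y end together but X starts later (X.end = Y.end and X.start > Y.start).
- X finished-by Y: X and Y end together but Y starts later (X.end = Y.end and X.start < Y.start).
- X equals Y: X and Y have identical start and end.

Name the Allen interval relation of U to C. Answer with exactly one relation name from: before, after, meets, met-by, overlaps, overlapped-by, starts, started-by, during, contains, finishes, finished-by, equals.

after

U = [t=401, t=514]; C = [t=137, t=239].
Compare endpoints: U.start > C.start, U.start > C.end, U.end > C.start, U.end > C.end.
That pattern is 'after'.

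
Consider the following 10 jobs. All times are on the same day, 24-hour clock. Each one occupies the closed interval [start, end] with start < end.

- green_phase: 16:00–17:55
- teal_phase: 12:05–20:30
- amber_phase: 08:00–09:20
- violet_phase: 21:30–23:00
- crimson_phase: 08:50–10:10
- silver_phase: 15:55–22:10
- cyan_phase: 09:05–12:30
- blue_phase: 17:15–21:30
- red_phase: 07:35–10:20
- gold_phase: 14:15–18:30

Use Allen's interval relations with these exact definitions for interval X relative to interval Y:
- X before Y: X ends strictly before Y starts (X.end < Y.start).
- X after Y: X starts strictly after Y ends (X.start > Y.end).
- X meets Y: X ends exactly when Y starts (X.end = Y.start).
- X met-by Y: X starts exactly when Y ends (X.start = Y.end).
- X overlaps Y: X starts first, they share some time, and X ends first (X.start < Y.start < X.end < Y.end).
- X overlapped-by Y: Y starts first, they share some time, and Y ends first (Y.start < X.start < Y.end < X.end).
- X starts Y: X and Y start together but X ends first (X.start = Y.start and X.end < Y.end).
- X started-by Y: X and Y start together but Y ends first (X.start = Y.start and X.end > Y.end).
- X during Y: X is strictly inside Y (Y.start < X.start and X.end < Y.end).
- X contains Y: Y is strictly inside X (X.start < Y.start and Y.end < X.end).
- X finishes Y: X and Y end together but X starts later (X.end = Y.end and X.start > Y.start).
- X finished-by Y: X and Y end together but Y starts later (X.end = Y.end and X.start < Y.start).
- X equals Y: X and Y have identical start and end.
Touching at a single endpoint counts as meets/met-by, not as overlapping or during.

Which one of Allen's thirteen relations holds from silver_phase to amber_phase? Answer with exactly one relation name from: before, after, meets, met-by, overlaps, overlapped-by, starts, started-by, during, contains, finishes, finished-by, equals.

after

silver_phase = [15:55, 22:10]; amber_phase = [08:00, 09:20].
Compare endpoints: silver_phase.start > amber_phase.start, silver_phase.start > amber_phase.end, silver_phase.end > amber_phase.start, silver_phase.end > amber_phase.end.
That pattern is 'after'.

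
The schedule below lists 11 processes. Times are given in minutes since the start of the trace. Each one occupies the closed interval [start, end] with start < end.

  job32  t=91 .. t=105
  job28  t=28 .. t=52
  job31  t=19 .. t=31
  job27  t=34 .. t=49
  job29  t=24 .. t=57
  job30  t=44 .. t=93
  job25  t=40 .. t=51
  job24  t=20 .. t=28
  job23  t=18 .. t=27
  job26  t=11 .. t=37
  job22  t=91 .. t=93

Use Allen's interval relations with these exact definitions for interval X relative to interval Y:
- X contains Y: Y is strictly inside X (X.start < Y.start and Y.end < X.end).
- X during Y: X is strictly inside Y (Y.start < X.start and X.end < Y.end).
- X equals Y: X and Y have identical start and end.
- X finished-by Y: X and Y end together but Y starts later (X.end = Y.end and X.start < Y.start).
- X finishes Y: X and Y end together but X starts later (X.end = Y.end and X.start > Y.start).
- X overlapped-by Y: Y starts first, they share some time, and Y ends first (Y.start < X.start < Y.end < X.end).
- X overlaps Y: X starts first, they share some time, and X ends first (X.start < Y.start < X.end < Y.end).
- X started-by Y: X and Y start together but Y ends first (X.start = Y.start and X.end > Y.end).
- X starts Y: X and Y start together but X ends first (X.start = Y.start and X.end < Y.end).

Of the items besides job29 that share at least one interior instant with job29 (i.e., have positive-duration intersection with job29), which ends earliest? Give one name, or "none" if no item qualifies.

Target job29 = [t=24, t=57].
job22 [t=91, t=93] → after → excluded.
job23 [t=18, t=27] → overlaps → candidate.
job24 [t=20, t=28] → overlaps → candidate.
job25 [t=40, t=51] → during → candidate.
job26 [t=11, t=37] → overlaps → candidate.
job27 [t=34, t=49] → during → candidate.
job28 [t=28, t=52] → during → candidate.
job30 [t=44, t=93] → overlapped-by → candidate.
job31 [t=19, t=31] → overlaps → candidate.
job32 [t=91, t=105] → after → excluded.
Among candidates, earliest end is t=27 → job23.

job23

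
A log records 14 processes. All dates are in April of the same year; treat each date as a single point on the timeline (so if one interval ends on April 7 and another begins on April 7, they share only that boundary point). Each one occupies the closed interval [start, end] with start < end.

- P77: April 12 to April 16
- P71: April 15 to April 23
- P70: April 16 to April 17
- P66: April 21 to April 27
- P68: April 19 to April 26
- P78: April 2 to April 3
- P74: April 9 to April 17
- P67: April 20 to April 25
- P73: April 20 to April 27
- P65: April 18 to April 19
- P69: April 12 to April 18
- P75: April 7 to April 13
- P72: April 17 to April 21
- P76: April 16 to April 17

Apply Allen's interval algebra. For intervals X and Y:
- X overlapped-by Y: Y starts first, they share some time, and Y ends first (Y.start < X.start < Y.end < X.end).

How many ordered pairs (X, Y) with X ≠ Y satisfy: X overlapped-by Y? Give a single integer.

Checking all 182 ordered pairs for relation 'overlapped-by'; matching pairs in alphabetical order:
(P66, P67): P66 overlapped-by P67 ✓
(P66, P68): P66 overlapped-by P68 ✓
(P66, P71): P66 overlapped-by P71 ✓
(P67, P71): P67 overlapped-by P71 ✓
(P67, P72): P67 overlapped-by P72 ✓
(P68, P71): P68 overlapped-by P71 ✓
(P68, P72): P68 overlapped-by P72 ✓
(P69, P74): P69 overlapped-by P74 ✓
(P69, P75): P69 overlapped-by P75 ✓
(P71, P69): P71 overlapped-by P69 ✓
(P71, P74): P71 overlapped-by P74 ✓
(P71, P77): P71 overlapped-by P77 ✓
(P72, P69): P72 overlapped-by P69 ✓
(P73, P68): P73 overlapped-by P68 ✓
(P73, P71): P73 overlapped-by P71 ✓
(P73, P72): P73 overlapped-by P72 ✓
(P74, P75): P74 overlapped-by P75 ✓
(P77, P75): P77 overlapped-by P75 ✓
Count: 18.

18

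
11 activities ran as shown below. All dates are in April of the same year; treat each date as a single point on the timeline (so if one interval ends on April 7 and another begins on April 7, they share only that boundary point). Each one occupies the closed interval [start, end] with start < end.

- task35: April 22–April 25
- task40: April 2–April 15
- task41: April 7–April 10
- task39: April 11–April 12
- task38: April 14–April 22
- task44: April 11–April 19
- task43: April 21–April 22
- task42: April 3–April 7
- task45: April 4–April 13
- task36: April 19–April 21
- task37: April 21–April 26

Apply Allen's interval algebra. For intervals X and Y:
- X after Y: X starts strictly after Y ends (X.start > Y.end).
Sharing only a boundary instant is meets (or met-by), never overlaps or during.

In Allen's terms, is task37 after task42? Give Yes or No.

task37 = [April 21, April 26], task42 = [April 3, April 7].
Actual relation of task37 to task42: after.
Asked whether 'after' holds → Yes.

Yes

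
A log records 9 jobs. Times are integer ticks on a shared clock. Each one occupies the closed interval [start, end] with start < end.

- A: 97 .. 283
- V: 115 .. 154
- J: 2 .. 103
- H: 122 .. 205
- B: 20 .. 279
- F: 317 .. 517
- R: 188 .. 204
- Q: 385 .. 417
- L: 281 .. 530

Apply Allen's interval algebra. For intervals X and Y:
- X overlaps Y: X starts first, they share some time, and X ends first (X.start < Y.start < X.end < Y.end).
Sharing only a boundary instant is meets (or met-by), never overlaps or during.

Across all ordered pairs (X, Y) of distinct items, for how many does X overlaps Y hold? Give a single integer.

5

Checking all 72 ordered pairs for relation 'overlaps'; matching pairs in alphabetical order:
(A, L): A overlaps L ✓
(B, A): B overlaps A ✓
(J, A): J overlaps A ✓
(J, B): J overlaps B ✓
(V, H): V overlaps H ✓
Count: 5.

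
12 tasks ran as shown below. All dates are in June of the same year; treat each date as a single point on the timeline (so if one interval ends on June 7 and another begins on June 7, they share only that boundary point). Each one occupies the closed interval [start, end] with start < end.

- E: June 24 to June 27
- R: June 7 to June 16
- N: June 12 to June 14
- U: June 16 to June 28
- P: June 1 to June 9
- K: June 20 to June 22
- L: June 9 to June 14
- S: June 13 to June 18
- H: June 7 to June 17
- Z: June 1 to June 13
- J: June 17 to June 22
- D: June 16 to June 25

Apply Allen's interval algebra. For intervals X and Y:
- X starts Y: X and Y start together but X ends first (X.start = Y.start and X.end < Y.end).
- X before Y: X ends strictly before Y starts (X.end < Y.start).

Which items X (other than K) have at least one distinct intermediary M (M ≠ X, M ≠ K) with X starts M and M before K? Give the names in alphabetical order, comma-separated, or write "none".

Target K = [June 20, June 22].
Intermediaries M with M before K: H, L, N, P, R, S, Z.
Via H — items with X starts H: R.
Via L — items with X starts L: none.
Via N — items with X starts N: none.
Via P — items with X starts P: none.
Via R — items with X starts R: none.
Via S — items with X starts S: none.
Via Z — items with X starts Z: P.
Union: P, R.

P, R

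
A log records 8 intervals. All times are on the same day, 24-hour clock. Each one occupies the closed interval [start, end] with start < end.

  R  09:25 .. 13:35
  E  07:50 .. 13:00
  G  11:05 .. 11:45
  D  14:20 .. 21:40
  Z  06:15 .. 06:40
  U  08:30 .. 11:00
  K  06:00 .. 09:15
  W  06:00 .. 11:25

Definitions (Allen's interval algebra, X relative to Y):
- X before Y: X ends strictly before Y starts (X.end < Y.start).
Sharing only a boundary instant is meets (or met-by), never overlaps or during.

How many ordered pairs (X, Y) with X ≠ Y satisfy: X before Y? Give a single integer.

14

Checking all 56 ordered pairs for relation 'before'; matching pairs in alphabetical order:
(E, D): E before D ✓
(G, D): G before D ✓
(K, D): K before D ✓
(K, G): K before G ✓
(K, R): K before R ✓
(R, D): R before D ✓
(U, D): U before D ✓
(U, G): U before G ✓
(W, D): W before D ✓
(Z, D): Z before D ✓
(Z, E): Z before E ✓
(Z, G): Z before G ✓
(Z, R): Z before R ✓
(Z, U): Z before U ✓
Count: 14.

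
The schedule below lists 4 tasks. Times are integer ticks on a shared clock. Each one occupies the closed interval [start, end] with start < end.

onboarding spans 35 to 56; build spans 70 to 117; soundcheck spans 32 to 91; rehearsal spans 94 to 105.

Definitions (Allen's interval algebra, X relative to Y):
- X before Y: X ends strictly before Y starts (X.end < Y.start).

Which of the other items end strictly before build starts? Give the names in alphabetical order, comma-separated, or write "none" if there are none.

Target build = [70, 117].
onboarding [35, 56] → before → yes.
rehearsal [94, 105] → during → no.
soundcheck [32, 91] → overlaps → no.
Result: onboarding.

onboarding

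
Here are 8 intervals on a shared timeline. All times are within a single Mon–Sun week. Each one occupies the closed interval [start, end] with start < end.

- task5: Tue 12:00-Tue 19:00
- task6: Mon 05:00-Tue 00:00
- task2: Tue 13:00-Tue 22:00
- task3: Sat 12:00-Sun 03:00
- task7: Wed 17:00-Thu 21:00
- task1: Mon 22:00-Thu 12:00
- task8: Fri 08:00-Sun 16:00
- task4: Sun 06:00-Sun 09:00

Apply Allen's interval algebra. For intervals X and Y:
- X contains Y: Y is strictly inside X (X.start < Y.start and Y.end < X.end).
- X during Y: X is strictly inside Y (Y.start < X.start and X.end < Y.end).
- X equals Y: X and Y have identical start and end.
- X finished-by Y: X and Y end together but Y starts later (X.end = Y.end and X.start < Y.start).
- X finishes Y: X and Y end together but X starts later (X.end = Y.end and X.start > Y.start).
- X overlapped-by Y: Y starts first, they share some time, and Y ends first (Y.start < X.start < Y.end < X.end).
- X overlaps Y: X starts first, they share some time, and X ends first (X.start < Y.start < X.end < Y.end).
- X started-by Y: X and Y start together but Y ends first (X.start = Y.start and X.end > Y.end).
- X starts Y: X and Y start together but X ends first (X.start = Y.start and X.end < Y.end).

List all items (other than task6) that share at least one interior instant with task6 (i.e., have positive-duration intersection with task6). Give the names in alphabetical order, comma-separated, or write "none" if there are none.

Target task6 = [Mon 05:00, Tue 00:00].
task1 [Mon 22:00, Thu 12:00] → overlapped-by → yes.
task2 [Tue 13:00, Tue 22:00] → after → no.
task3 [Sat 12:00, Sun 03:00] → after → no.
task4 [Sun 06:00, Sun 09:00] → after → no.
task5 [Tue 12:00, Tue 19:00] → after → no.
task7 [Wed 17:00, Thu 21:00] → after → no.
task8 [Fri 08:00, Sun 16:00] → after → no.
Result: task1.

task1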